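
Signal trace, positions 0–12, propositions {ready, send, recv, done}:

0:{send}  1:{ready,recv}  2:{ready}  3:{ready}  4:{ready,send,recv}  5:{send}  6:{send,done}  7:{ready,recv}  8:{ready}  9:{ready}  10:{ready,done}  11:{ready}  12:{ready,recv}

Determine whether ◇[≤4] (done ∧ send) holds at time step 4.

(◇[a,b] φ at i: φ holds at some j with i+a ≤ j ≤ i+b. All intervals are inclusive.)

Yes

Check (done ∧ send) at each j in [4,8]:
  j=4: false
  j=5: false
  j=6: true
  j=7: false
  j=8: false
Found at j=6 → formula holds.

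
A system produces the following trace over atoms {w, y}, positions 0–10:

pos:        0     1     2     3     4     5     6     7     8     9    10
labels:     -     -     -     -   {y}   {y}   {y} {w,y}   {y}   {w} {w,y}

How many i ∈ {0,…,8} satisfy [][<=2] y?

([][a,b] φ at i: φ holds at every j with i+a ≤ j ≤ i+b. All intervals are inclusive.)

Evaluate at each i in [0,8]:
  i=0: ✗ (fails at j=0)
  i=1: ✗ (fails at j=1)
  i=2: ✗ (fails at j=2)
  i=3: ✗ (fails at j=3)
  i=4: ✓ (all of [4,6])
  i=5: ✓ (all of [5,7])
  i=6: ✓ (all of [6,8])
  i=7: ✗ (fails at j=9)
  i=8: ✗ (fails at j=9)
Positions where it holds: {4, 5, 6} → 3.

3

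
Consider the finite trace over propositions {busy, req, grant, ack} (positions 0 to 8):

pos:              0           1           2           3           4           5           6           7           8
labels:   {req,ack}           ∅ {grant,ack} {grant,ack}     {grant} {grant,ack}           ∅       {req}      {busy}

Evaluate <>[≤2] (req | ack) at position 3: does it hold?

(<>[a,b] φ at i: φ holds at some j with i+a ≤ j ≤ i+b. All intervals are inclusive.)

Check (req | ack) at each j in [3,5]:
  j=3: true
  j=4: false
  j=5: true
Found at j=3 → formula holds.

Yes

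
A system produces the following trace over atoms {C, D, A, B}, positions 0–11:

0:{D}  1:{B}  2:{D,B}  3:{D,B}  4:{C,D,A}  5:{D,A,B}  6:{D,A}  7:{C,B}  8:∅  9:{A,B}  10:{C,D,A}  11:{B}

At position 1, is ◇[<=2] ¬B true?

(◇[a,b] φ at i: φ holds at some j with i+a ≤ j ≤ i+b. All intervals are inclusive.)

False

Check ¬B at each j in [1,3]:
  j=1: false
  j=2: false
  j=3: false
No position in the window satisfies it → formula fails.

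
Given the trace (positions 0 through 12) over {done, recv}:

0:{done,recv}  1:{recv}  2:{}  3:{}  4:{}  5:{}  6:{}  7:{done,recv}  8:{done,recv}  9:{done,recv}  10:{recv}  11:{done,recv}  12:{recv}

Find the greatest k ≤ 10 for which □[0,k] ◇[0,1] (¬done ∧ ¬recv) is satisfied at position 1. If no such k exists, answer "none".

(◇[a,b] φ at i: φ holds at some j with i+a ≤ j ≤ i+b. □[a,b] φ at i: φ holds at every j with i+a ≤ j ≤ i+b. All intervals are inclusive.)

◇[0,1] (¬done ∧ ¬recv) must hold from j=1 onward; find where it first fails.
  j=1: holds
  j=2: holds
  j=3: holds
  j=4: holds
  j=5: holds
  j=6: holds
  j=7: fails
Holds on [1,6], so largest k = 5.

5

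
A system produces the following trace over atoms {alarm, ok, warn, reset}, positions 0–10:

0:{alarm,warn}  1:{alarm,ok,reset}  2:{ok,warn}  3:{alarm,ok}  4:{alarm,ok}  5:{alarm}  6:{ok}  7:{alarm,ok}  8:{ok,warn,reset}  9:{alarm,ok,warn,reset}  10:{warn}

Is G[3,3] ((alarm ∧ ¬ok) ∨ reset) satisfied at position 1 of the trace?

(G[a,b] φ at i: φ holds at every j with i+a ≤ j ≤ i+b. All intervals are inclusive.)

Check ((alarm ∧ ¬ok) ∨ reset) at every j in [4,4]:
  j=4: false
Fails at j=4 → formula fails.

No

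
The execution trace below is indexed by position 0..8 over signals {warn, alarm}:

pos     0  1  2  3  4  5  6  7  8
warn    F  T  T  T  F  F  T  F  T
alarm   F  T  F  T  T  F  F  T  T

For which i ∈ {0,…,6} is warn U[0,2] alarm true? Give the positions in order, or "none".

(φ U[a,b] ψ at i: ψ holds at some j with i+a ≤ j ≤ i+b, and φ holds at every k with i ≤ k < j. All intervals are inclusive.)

Evaluate at each i in [0,6]:
  i=0: ✗ (lhs fails at k=0 before rhs at j=1)
  i=1: ✓ (rhs at j=1)
  i=2: ✓ (rhs at j=3; lhs holds on [2,2])
  i=3: ✓ (rhs at j=3)
  i=4: ✓ (rhs at j=4)
  i=5: ✗ (lhs fails at k=5 before rhs at j=7)
  i=6: ✓ (rhs at j=7; lhs holds on [6,6])

1, 2, 3, 4, 6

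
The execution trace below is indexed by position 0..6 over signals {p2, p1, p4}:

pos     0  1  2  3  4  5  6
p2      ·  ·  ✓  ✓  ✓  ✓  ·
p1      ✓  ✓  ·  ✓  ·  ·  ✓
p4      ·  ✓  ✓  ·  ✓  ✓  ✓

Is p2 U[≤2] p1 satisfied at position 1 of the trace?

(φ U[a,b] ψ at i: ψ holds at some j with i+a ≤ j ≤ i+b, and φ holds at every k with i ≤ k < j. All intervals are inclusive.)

Holds

Need some j in [1,3] with p1, and p2 at every k in [1,j-1].
  j=1: p1 holds; no prefix to check → satisfied.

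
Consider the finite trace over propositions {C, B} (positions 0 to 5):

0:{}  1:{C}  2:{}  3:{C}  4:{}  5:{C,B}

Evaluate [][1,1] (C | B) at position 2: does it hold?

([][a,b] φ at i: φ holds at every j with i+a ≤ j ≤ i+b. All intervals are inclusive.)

Check (C | B) at every j in [3,3]:
  j=3: true
All positions satisfy it → formula holds.

Yes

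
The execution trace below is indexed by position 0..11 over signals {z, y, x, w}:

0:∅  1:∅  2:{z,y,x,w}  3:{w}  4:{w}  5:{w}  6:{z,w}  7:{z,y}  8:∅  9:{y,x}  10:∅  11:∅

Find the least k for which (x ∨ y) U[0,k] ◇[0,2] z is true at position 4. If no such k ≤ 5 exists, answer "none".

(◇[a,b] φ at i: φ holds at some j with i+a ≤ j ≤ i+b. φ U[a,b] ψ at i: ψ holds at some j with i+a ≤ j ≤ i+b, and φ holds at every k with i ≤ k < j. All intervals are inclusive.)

Need earliest j ≥ 4 with ◇[0,2] z, and (x ∨ y) at every k in [4,j-1].
  j=4: rhs holds (empty prefix). k = 0.

0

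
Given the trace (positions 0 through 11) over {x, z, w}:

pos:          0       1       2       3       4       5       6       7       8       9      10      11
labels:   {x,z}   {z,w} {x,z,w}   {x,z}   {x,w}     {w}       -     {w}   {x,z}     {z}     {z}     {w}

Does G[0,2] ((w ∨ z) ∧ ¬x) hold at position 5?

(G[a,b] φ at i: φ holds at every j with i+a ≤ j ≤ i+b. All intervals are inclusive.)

No

Check ((w ∨ z) ∧ ¬x) at every j in [5,7]:
  j=5: true
  j=6: false
  j=7: true
Fails at j=6 → formula fails.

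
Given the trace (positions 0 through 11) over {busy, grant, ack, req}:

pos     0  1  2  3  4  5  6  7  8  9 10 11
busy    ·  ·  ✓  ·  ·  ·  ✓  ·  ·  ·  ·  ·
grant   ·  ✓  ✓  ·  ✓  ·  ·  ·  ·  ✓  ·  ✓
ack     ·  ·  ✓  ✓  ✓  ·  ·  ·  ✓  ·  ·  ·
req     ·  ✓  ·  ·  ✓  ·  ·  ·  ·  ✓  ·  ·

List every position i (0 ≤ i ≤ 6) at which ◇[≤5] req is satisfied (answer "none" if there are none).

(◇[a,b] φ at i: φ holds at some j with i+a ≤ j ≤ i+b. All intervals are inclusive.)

Evaluate at each i in [0,6]:
  i=0: ✓ (witness j=1)
  i=1: ✓ (witness j=1)
  i=2: ✓ (witness j=4)
  i=3: ✓ (witness j=4)
  i=4: ✓ (witness j=4)
  i=5: ✓ (witness j=9)
  i=6: ✓ (witness j=9)

0, 1, 2, 3, 4, 5, 6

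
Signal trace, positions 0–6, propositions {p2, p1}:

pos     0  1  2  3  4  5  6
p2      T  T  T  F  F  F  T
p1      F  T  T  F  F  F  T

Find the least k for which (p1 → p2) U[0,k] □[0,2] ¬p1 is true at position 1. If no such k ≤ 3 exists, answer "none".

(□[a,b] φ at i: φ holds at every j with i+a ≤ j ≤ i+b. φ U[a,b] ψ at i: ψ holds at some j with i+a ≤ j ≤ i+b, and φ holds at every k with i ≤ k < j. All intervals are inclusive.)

Need earliest j ≥ 1 with □[0,2] ¬p1, and (p1 → p2) at every k in [1,j-1].
  j=1: rhs fails.
  j=2: rhs fails.
  j=3: rhs holds; lhs holds on [1,2]. k = 2.

2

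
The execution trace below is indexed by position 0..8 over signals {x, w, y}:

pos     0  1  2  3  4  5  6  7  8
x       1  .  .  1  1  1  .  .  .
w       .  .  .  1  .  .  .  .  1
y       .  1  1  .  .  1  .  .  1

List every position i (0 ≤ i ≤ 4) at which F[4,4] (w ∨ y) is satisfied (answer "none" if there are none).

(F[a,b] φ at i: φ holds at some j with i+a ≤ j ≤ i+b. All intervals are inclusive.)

Evaluate at each i in [0,4]:
  i=0: ✗ (none in [4,4])
  i=1: ✓ (witness j=5)
  i=2: ✗ (none in [6,6])
  i=3: ✗ (none in [7,7])
  i=4: ✓ (witness j=8)

1, 4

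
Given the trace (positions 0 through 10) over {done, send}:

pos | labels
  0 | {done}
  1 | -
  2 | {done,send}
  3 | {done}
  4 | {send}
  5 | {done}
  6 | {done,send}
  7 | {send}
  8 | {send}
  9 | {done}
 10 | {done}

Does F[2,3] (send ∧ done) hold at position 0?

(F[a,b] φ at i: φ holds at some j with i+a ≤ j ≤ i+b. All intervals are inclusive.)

Check (send ∧ done) at each j in [2,3]:
  j=2: true
  j=3: false
Found at j=2 → formula holds.

True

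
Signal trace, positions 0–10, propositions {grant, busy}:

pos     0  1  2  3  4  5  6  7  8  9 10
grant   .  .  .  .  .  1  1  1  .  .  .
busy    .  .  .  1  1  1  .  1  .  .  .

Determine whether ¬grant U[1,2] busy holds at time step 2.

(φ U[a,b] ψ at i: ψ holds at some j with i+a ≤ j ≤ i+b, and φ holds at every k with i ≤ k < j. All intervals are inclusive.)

Need some j in [3,4] with busy, and ¬grant at every k in [2,j-1].
  j=3: busy holds; ¬grant holds at every k in [2,2] → satisfied.

True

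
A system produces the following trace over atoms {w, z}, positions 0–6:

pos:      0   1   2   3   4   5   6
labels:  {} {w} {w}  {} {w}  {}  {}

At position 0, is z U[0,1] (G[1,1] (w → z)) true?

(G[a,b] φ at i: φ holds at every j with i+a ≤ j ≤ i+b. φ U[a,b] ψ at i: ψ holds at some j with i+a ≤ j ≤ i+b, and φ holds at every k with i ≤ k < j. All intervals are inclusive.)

No

Need some j in [0,1] with G[1,1] (w → z), and z at every k in [0,j-1].
  j=0: G[1,1] (w → z) — fails at 1.
  j=1: G[1,1] (w → z) — fails at 2.
No j in the window works → until fails.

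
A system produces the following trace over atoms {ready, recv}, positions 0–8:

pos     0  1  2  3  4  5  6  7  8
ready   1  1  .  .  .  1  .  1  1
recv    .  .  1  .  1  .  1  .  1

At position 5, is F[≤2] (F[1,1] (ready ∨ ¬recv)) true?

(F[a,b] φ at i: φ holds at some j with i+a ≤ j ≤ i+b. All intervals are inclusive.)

Yes

Check F[1,1] (ready ∨ ¬recv) at each j in [5,7]:
  j=5: fails (none in [6,6])
  j=6: holds (witness at 7)
  j=7: holds (witness at 8)
Found at j=6 → formula holds.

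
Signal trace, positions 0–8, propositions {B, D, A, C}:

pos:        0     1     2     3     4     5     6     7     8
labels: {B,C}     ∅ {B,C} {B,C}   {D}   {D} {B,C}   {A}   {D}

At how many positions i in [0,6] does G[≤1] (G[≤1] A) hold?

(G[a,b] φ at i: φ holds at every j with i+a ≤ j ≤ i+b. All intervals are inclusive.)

0

Evaluate at each i in [0,6]:
  i=0: ✗ (fails at j=0)
  i=1: ✗ (fails at j=1)
  i=2: ✗ (fails at j=2)
  i=3: ✗ (fails at j=3)
  i=4: ✗ (fails at j=4)
  i=5: ✗ (fails at j=5)
  i=6: ✗ (fails at j=6)
Positions where it holds: {} → 0.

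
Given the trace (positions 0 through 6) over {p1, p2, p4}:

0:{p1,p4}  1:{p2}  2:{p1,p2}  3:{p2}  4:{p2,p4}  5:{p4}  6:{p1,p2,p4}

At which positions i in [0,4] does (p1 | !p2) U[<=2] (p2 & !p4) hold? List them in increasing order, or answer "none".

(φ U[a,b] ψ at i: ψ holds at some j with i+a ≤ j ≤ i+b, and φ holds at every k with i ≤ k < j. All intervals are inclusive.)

0, 1, 2, 3

Evaluate at each i in [0,4]:
  i=0: ✓ (rhs at j=1; lhs holds on [0,0])
  i=1: ✓ (rhs at j=1)
  i=2: ✓ (rhs at j=2)
  i=3: ✓ (rhs at j=3)
  i=4: ✗ (no rhs in [4,6])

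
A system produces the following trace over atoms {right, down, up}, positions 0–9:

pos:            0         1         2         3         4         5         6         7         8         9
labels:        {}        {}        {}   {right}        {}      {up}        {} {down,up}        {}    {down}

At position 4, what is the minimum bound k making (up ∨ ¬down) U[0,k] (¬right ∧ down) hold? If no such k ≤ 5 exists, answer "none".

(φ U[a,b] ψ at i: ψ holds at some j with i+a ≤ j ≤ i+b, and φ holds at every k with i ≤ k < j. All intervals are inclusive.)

Need earliest j ≥ 4 with (¬right ∧ down), and (up ∨ ¬down) at every k in [4,j-1].
  j=4: rhs fails.
  j=5: rhs fails.
  j=6: rhs fails.
  j=7: rhs holds; lhs holds on [4,6]. k = 3.

3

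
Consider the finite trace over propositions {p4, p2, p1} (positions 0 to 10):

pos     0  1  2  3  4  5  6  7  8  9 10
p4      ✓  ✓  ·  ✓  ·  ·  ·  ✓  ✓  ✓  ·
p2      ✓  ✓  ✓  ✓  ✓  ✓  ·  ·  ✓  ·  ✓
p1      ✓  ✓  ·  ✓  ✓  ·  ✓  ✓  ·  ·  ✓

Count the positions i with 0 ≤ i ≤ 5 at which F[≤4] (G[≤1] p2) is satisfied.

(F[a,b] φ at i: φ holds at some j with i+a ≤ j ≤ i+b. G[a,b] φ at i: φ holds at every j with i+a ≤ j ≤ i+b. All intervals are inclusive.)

Evaluate at each i in [0,5]:
  i=0: ✓ (witness j=0)
  i=1: ✓ (witness j=1)
  i=2: ✓ (witness j=2)
  i=3: ✓ (witness j=3)
  i=4: ✓ (witness j=4)
  i=5: ✗ (none in [5,9])
Positions where it holds: {0, 1, 2, 3, 4} → 5.

5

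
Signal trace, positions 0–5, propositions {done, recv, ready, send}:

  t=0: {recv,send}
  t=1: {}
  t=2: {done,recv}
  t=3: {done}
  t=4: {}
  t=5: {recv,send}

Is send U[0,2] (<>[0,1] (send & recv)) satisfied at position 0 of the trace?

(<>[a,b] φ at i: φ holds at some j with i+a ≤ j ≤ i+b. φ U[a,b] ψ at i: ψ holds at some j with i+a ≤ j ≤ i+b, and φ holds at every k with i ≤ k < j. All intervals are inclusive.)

Need some j in [0,2] with <>[0,1] (send & recv), and send at every k in [0,j-1].
  j=0: <>[0,1] (send & recv) holds; no prefix to check → satisfied.

True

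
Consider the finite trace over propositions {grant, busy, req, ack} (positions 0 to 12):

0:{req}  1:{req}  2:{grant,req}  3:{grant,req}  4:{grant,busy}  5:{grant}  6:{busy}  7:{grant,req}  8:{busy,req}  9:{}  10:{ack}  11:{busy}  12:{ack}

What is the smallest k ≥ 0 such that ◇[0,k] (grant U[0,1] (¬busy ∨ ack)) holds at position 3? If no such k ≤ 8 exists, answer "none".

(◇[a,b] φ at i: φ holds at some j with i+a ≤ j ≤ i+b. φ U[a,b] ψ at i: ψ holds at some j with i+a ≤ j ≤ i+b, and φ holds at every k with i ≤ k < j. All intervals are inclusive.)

Scan j = 3,4,… for (grant U[0,1] (¬busy ∨ ack)):
  j=3: holds
First hit at j=3, so smallest k = 3-3 = 0.

0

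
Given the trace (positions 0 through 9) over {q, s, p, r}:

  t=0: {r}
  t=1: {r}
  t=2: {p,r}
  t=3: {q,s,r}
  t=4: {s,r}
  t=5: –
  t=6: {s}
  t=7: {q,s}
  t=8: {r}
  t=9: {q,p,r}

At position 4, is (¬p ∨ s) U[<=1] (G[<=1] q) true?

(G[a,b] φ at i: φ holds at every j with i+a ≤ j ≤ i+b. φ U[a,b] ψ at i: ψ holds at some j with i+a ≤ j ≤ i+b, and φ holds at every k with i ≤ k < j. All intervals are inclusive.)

False

Need some j in [4,5] with G[<=1] q, and (¬p ∨ s) at every k in [4,j-1].
  j=4: G[<=1] q — fails at 4.
  j=5: G[<=1] q — fails at 5.
No j in the window works → until fails.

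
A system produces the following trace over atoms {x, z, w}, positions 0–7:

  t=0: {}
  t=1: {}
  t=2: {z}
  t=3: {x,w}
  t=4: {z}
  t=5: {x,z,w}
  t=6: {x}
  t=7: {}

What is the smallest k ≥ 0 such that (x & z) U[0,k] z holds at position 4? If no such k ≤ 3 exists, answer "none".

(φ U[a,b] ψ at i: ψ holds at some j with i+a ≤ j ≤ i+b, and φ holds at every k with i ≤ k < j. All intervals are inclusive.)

0

Need earliest j ≥ 4 with z, and (x & z) at every k in [4,j-1].
  j=4: rhs holds (empty prefix). k = 0.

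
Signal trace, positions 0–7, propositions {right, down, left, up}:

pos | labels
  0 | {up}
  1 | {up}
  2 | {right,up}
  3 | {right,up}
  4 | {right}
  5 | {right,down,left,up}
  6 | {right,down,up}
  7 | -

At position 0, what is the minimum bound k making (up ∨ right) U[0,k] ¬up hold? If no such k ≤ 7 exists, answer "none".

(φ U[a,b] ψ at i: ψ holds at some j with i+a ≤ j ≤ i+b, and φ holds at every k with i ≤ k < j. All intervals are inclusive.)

4

Need earliest j ≥ 0 with ¬up, and (up ∨ right) at every k in [0,j-1].
  j=0: rhs fails.
  j=1: rhs fails.
  j=2: rhs fails.
  j=3: rhs fails.
  j=4: rhs holds; lhs holds on [0,3]. k = 4.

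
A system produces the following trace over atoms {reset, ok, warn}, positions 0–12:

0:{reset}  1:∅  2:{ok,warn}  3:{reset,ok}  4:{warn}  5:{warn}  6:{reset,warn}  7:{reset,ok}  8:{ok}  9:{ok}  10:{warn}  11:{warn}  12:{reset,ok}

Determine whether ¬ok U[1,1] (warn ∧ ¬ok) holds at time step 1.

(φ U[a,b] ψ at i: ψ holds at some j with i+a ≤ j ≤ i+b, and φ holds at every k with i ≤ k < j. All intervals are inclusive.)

Need some j in [2,2] with (warn ∧ ¬ok), and ¬ok at every k in [1,j-1].
  j=2: (warn ∧ ¬ok) false.
No j in the window works → until fails.

False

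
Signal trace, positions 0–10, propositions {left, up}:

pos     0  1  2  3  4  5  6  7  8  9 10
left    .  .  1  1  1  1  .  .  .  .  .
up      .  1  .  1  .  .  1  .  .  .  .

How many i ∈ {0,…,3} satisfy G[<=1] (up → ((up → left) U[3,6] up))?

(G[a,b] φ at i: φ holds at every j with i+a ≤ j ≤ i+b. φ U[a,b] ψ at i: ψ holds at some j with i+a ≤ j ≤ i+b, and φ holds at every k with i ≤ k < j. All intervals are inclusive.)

Evaluate at each i in [0,3]:
  i=0: ✗ (fails at j=1)
  i=1: ✗ (fails at j=1)
  i=2: ✓ (all of [2,3])
  i=3: ✓ (all of [3,4])
Positions where it holds: {2, 3} → 2.

2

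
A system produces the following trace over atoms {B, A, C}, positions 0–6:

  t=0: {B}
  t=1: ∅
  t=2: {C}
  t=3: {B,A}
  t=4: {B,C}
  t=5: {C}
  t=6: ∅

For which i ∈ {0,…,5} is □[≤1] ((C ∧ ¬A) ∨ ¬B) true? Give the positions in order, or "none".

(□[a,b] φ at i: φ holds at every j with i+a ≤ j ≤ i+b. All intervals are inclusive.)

1, 4, 5

Evaluate at each i in [0,5]:
  i=0: ✗ (fails at j=0)
  i=1: ✓ (all of [1,2])
  i=2: ✗ (fails at j=3)
  i=3: ✗ (fails at j=3)
  i=4: ✓ (all of [4,5])
  i=5: ✓ (all of [5,6])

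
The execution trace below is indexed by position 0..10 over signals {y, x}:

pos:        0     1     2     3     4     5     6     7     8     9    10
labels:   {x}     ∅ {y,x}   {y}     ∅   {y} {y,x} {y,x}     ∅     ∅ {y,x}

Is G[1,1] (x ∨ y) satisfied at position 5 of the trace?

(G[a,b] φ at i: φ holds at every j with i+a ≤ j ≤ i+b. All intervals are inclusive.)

Holds

Check (x ∨ y) at every j in [6,6]:
  j=6: true
All positions satisfy it → formula holds.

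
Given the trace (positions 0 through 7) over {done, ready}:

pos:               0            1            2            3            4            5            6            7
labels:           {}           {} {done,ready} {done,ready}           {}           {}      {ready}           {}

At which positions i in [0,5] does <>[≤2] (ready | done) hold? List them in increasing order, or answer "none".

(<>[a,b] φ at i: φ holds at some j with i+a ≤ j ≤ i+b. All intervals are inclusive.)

Evaluate at each i in [0,5]:
  i=0: ✓ (witness j=2)
  i=1: ✓ (witness j=2)
  i=2: ✓ (witness j=2)
  i=3: ✓ (witness j=3)
  i=4: ✓ (witness j=6)
  i=5: ✓ (witness j=6)

0, 1, 2, 3, 4, 5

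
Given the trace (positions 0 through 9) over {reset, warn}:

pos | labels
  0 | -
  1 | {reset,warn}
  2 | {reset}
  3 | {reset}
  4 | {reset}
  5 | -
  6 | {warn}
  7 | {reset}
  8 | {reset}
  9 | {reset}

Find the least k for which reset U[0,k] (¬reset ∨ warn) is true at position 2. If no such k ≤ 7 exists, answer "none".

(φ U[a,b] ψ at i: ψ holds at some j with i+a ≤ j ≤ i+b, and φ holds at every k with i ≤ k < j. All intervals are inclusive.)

3

Need earliest j ≥ 2 with (¬reset ∨ warn), and reset at every k in [2,j-1].
  j=2: rhs fails.
  j=3: rhs fails.
  j=4: rhs fails.
  j=5: rhs holds; lhs holds on [2,4]. k = 3.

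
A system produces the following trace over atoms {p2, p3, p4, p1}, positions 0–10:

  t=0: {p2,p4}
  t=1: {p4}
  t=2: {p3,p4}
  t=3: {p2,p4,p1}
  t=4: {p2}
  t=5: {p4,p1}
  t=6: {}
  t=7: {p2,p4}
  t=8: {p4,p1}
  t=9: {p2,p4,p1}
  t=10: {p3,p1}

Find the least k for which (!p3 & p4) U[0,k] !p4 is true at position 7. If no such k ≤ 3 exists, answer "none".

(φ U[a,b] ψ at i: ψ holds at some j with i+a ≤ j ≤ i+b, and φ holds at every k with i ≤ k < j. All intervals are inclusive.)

3

Need earliest j ≥ 7 with !p4, and (!p3 & p4) at every k in [7,j-1].
  j=7: rhs fails.
  j=8: rhs fails.
  j=9: rhs fails.
  j=10: rhs holds; lhs holds on [7,9]. k = 3.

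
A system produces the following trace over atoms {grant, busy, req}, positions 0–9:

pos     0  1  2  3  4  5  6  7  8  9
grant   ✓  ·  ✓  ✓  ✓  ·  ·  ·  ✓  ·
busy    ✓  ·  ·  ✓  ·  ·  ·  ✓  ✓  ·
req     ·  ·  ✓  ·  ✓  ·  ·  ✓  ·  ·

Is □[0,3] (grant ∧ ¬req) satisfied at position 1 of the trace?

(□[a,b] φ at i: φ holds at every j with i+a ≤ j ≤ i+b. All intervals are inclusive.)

No

Check (grant ∧ ¬req) at every j in [1,4]:
  j=1: false
  j=2: false
  j=3: true
  j=4: false
Fails at j=1 → formula fails.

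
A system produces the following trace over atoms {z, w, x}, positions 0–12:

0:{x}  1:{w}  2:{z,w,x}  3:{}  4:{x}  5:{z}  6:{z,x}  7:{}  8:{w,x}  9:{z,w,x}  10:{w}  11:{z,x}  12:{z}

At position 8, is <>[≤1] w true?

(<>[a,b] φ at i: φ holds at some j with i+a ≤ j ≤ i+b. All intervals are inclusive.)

Check w at each j in [8,9]:
  j=8: true
  j=9: true
Found at j=8 → formula holds.

Yes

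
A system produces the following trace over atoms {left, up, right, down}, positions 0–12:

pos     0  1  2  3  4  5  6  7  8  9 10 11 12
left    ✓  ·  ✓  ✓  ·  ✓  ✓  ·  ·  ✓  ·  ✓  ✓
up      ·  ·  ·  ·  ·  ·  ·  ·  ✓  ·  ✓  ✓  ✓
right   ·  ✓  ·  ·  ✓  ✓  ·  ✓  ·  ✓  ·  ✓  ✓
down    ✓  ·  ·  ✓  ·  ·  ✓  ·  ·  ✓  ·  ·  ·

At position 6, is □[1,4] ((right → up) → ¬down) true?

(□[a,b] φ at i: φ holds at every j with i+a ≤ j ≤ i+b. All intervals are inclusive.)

Yes

Check ((right → up) → ¬down) at every j in [7,10]:
  j=7: antecedent false → ✓
  j=8: antecedent true; consequent true → ✓
  j=9: antecedent false → ✓
  j=10: antecedent true; consequent true → ✓
All positions satisfy it → formula holds.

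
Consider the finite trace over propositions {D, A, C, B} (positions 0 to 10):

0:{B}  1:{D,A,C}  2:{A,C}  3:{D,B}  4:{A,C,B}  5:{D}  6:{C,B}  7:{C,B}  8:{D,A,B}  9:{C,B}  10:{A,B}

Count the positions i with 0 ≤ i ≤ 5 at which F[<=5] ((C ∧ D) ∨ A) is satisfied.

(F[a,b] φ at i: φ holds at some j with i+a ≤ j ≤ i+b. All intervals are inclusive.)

6

Evaluate at each i in [0,5]:
  i=0: ✓ (witness j=1)
  i=1: ✓ (witness j=1)
  i=2: ✓ (witness j=2)
  i=3: ✓ (witness j=4)
  i=4: ✓ (witness j=4)
  i=5: ✓ (witness j=8)
Positions where it holds: {0, 1, 2, 3, 4, 5} → 6.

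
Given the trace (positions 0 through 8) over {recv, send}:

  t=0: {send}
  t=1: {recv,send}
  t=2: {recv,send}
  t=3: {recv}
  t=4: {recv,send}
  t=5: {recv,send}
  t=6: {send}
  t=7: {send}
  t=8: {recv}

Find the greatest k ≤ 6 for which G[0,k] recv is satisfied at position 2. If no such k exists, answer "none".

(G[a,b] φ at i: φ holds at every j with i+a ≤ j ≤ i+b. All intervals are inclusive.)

recv must hold from j=2 onward; find where it first fails.
  j=2: holds
  j=3: holds
  j=4: holds
  j=5: holds
  j=6: fails
Holds on [2,5], so largest k = 3.

3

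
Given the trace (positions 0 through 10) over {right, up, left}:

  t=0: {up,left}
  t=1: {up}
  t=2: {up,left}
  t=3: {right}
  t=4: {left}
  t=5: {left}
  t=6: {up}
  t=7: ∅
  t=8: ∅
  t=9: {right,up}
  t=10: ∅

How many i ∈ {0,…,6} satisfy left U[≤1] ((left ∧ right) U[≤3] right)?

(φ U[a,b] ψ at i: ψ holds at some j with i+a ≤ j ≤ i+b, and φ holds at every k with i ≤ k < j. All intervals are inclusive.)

2

Evaluate at each i in [0,6]:
  i=0: ✗ (no rhs in [0,1])
  i=1: ✗ (no rhs in [1,2])
  i=2: ✓ (rhs at j=3; lhs holds on [2,2])
  i=3: ✓ (rhs at j=3)
  i=4: ✗ (no rhs in [4,5])
  i=5: ✗ (no rhs in [5,6])
  i=6: ✗ (no rhs in [6,7])
Positions where it holds: {2, 3} → 2.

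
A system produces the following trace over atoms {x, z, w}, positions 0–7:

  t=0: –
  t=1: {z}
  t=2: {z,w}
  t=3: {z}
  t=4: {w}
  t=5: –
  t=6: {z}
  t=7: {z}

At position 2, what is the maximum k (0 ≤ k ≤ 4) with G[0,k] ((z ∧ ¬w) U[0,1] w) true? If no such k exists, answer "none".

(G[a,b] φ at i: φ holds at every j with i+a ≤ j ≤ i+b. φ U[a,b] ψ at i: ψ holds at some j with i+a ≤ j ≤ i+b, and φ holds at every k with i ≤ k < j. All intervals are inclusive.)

((z ∧ ¬w) U[0,1] w) must hold from j=2 onward; find where it first fails.
  j=2: holds
  j=3: holds
  j=4: holds
  j=5: fails
Holds on [2,4], so largest k = 2.

2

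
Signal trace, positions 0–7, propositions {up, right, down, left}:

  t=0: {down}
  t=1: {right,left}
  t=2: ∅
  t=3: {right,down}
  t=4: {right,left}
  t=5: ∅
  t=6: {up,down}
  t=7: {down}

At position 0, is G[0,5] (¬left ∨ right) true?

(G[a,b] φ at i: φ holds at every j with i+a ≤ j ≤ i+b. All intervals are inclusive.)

Holds

Check (¬left ∨ right) at every j in [0,5]:
  j=0: true
  j=1: true
  j=2: true
  j=3: true
  j=4: true
  j=5: true
All positions satisfy it → formula holds.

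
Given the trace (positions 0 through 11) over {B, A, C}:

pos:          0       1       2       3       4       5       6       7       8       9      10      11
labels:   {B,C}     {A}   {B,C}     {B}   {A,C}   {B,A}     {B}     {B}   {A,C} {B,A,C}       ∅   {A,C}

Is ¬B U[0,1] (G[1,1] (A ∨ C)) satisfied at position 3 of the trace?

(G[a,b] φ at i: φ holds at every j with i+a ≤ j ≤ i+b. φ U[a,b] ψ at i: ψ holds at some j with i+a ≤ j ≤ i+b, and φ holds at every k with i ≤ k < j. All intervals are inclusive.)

Yes

Need some j in [3,4] with G[1,1] (A ∨ C), and ¬B at every k in [3,j-1].
  j=3: G[1,1] (A ∨ C) holds; no prefix to check → satisfied.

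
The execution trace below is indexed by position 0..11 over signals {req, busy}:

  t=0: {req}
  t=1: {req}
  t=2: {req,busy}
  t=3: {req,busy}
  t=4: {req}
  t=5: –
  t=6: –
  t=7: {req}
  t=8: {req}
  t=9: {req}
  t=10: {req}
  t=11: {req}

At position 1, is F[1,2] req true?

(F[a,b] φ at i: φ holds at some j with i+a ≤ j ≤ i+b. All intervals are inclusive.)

Check req at each j in [2,3]:
  j=2: true
  j=3: true
Found at j=2 → formula holds.

True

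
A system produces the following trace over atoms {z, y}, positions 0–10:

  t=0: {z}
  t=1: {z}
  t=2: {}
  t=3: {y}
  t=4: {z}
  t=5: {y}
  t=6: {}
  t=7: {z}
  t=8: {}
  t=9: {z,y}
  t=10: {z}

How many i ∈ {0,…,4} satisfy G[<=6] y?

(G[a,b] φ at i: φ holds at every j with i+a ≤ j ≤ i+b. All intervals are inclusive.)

Evaluate at each i in [0,4]:
  i=0: ✗ (fails at j=0)
  i=1: ✗ (fails at j=1)
  i=2: ✗ (fails at j=2)
  i=3: ✗ (fails at j=4)
  i=4: ✗ (fails at j=4)
Positions where it holds: {} → 0.

0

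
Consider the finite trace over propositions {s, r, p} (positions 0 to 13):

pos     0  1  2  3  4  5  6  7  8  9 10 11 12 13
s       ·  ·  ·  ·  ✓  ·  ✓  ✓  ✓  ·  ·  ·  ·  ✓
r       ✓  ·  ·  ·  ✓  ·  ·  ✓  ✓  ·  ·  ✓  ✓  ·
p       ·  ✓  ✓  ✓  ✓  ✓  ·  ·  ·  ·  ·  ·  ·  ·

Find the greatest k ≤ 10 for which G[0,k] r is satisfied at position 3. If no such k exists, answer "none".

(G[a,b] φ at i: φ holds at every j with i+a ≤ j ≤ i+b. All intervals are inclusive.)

r must hold from j=3 onward; find where it first fails.
  j=3: fails → no k works.

none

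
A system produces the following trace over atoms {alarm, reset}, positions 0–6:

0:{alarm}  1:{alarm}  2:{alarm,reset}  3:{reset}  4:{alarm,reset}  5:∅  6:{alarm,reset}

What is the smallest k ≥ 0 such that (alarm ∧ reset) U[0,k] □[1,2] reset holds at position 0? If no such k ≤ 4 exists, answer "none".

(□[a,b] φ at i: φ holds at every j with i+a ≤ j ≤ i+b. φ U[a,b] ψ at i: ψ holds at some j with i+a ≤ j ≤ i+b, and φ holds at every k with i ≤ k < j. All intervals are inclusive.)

none

Need earliest j ≥ 0 with □[1,2] reset, and (alarm ∧ reset) at every k in [0,j-1].
  j=0: rhs fails.
  j=1: rhs holds but lhs fails at k=0.
  j=2: rhs holds but lhs fails at k=0.
  j=3: rhs fails.
  j=4: rhs fails.
No witness within the range → none.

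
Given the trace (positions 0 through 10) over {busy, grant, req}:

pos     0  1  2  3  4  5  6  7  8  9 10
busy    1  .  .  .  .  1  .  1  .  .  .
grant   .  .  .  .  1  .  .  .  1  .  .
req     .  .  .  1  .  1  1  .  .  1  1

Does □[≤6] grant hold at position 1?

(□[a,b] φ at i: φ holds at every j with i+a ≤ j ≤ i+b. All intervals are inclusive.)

Check grant at every j in [1,7]:
  j=1: false
  j=2: false
  j=3: false
  j=4: true
  j=5: false
  j=6: false
  j=7: false
Fails at j=1 → formula fails.

False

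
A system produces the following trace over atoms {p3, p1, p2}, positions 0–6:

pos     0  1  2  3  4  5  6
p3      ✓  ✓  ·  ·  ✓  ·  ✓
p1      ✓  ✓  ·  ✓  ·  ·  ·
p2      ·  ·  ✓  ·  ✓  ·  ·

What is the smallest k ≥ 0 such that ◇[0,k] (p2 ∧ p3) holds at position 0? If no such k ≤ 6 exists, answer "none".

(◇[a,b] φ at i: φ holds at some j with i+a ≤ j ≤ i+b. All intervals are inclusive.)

4

Scan j = 0,1,… for (p2 ∧ p3):
  j=0: fails
  j=1: fails
  j=2: fails
  j=3: fails
  j=4: holds
First hit at j=4, so smallest k = 4-0 = 4.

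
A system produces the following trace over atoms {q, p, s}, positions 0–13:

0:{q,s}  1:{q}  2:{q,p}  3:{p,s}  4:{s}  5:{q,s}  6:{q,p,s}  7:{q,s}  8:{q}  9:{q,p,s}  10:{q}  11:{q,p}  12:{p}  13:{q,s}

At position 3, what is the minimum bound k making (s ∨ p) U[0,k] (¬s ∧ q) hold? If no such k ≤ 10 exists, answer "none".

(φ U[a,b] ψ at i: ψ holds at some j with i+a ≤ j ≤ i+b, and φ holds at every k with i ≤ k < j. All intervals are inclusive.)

5

Need earliest j ≥ 3 with (¬s ∧ q), and (s ∨ p) at every k in [3,j-1].
  j=3: rhs fails.
  j=4: rhs fails.
  j=5: rhs fails.
  j=6: rhs fails.
  j=7: rhs fails.
  j=8: rhs holds; lhs holds on [3,7]. k = 5.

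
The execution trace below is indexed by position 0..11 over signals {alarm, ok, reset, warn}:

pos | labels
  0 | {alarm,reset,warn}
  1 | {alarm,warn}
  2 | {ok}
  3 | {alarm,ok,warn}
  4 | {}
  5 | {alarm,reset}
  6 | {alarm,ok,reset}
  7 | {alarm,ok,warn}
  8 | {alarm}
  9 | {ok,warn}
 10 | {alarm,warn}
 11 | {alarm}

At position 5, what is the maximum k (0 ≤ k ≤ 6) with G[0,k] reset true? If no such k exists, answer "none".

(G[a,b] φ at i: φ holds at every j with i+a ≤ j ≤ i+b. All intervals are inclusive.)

reset must hold from j=5 onward; find where it first fails.
  j=5: holds
  j=6: holds
  j=7: fails
Holds on [5,6], so largest k = 1.

1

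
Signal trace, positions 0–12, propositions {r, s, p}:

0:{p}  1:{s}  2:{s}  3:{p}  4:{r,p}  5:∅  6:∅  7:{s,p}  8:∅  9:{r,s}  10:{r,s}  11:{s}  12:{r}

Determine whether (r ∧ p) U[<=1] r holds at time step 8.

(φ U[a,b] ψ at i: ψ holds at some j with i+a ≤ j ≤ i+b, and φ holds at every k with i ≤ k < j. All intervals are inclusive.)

No

Need some j in [8,9] with r, and (r ∧ p) at every k in [8,j-1].
  j=8: r false.
  j=9: r holds, but (r ∧ p) fails at k=8 → not this j.
No j in the window works → until fails.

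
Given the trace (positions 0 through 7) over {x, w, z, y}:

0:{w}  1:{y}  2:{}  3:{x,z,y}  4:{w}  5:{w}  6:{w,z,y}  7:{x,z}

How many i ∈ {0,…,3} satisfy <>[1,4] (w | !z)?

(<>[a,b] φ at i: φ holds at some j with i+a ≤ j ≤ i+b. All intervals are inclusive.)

4

Evaluate at each i in [0,3]:
  i=0: ✓ (witness j=1)
  i=1: ✓ (witness j=2)
  i=2: ✓ (witness j=4)
  i=3: ✓ (witness j=4)
Positions where it holds: {0, 1, 2, 3} → 4.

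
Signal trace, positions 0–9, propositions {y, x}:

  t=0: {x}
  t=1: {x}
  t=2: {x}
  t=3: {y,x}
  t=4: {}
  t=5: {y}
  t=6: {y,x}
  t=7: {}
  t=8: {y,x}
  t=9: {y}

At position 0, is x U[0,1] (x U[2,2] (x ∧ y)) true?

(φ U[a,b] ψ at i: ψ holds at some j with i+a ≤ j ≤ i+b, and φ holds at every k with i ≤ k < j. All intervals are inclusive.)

Need some j in [0,1] with (x U[2,2] (x ∧ y)), and x at every k in [0,j-1].
  j=0: (x U[2,2] (x ∧ y)) — fails.
  j=1: (x U[2,2] (x ∧ y)) holds; x holds at every k in [0,0] → satisfied.

Yes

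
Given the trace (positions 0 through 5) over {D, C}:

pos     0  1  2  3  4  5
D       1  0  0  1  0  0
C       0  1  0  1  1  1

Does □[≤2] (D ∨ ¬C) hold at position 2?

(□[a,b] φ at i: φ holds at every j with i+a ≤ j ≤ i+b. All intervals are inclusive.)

Check (D ∨ ¬C) at every j in [2,4]:
  j=2: true
  j=3: true
  j=4: false
Fails at j=4 → formula fails.

No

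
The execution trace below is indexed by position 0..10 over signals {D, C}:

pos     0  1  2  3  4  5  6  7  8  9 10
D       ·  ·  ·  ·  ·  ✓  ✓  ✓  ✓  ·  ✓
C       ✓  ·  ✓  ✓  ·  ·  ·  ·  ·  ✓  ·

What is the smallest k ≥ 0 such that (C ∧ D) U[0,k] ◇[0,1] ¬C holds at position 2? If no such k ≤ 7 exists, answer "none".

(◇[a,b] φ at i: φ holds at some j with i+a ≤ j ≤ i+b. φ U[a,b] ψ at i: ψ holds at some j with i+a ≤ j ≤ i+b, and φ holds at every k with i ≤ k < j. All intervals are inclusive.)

none

Need earliest j ≥ 2 with ◇[0,1] ¬C, and (C ∧ D) at every k in [2,j-1].
  j=2: rhs fails.
  j=3: rhs holds but lhs fails at k=2.
  j=4: rhs holds but lhs fails at k=2.
  j=5: rhs holds but lhs fails at k=2.
  j=6: rhs holds but lhs fails at k=2.
  j=7: rhs holds but lhs fails at k=2.
  j=8: rhs holds but lhs fails at k=2.
  j=9: rhs holds but lhs fails at k=2.
No witness within the range → none.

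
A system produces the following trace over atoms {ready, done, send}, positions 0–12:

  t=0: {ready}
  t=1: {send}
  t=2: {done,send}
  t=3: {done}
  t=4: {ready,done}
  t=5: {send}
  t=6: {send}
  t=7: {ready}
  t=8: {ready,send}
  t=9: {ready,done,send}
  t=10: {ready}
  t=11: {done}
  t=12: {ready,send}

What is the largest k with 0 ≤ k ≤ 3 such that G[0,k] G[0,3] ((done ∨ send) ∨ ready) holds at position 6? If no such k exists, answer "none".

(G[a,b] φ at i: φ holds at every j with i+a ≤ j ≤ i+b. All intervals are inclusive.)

3

G[0,3] ((done ∨ send) ∨ ready) must hold from j=6 onward; find where it first fails.
  j=6: holds
  j=7: holds
  j=8: holds
  j=9: holds
Holds through j=9; largest k = 3.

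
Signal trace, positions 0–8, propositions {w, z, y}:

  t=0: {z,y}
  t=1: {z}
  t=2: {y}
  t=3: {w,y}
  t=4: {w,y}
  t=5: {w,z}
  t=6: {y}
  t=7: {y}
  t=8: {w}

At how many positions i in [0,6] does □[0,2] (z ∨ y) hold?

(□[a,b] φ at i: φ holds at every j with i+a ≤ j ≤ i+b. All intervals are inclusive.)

Evaluate at each i in [0,6]:
  i=0: ✓ (all of [0,2])
  i=1: ✓ (all of [1,3])
  i=2: ✓ (all of [2,4])
  i=3: ✓ (all of [3,5])
  i=4: ✓ (all of [4,6])
  i=5: ✓ (all of [5,7])
  i=6: ✗ (fails at j=8)
Positions where it holds: {0, 1, 2, 3, 4, 5} → 6.

6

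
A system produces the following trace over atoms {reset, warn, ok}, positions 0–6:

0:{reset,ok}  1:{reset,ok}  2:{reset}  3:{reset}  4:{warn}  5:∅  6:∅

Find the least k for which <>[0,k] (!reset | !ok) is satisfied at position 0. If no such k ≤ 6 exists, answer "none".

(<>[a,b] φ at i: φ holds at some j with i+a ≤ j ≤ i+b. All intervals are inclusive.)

Scan j = 0,1,… for (!reset | !ok):
  j=0: fails
  j=1: fails
  j=2: holds
First hit at j=2, so smallest k = 2-0 = 2.

2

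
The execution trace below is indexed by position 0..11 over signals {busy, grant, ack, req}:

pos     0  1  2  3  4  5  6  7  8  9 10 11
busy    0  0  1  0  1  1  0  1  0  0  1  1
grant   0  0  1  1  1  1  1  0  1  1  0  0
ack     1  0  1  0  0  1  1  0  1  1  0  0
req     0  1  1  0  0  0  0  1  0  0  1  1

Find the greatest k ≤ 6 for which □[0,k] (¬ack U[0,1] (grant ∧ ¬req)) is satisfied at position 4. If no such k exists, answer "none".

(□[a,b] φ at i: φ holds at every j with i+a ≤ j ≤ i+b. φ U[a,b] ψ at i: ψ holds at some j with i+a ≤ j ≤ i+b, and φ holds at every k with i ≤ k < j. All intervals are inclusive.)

(¬ack U[0,1] (grant ∧ ¬req)) must hold from j=4 onward; find where it first fails.
  j=4: holds
  j=5: holds
  j=6: holds
  j=7: holds
  j=8: holds
  j=9: holds
  j=10: fails
Holds on [4,9], so largest k = 5.

5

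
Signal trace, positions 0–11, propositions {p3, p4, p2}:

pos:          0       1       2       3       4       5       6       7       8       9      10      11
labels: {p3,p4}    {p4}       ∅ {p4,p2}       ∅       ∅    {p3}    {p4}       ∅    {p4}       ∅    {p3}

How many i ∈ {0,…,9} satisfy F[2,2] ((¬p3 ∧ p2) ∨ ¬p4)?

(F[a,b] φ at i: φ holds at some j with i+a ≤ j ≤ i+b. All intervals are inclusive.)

Evaluate at each i in [0,9]:
  i=0: ✓ (witness j=2)
  i=1: ✓ (witness j=3)
  i=2: ✓ (witness j=4)
  i=3: ✓ (witness j=5)
  i=4: ✓ (witness j=6)
  i=5: ✗ (none in [7,7])
  i=6: ✓ (witness j=8)
  i=7: ✗ (none in [9,9])
  i=8: ✓ (witness j=10)
  i=9: ✓ (witness j=11)
Positions where it holds: {0, 1, 2, 3, 4, 6, 8, 9} → 8.

8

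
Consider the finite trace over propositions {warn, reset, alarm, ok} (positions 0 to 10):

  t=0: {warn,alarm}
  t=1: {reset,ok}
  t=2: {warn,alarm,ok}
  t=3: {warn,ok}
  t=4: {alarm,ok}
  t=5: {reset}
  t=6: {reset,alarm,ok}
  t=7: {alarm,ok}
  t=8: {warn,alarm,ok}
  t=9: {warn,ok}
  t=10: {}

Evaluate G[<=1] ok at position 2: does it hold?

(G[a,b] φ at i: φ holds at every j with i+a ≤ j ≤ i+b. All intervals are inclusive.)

Check ok at every j in [2,3]:
  j=2: true
  j=3: true
All positions satisfy it → formula holds.

True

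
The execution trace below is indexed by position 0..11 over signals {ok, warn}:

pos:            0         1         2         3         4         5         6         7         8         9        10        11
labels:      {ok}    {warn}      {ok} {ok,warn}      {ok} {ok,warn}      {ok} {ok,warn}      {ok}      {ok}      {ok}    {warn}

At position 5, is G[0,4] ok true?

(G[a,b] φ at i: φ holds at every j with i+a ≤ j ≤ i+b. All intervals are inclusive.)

Check ok at every j in [5,9]:
  j=5: true
  j=6: true
  j=7: true
  j=8: true
  j=9: true
All positions satisfy it → formula holds.

True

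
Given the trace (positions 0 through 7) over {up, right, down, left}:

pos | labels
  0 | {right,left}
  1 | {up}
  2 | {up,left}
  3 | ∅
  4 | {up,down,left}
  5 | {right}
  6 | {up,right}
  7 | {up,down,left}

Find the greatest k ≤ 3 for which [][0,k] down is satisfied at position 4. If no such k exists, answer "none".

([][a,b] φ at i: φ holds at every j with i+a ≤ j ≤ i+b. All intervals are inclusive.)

down must hold from j=4 onward; find where it first fails.
  j=4: holds
  j=5: fails
Holds on [4,4], so largest k = 0.

0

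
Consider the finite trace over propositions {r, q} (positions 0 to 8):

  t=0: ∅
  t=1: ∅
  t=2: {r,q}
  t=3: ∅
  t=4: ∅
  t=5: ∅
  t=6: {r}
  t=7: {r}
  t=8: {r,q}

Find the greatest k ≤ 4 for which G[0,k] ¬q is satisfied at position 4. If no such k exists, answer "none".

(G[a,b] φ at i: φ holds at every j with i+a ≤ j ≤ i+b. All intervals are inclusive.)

¬q must hold from j=4 onward; find where it first fails.
  j=4: holds
  j=5: holds
  j=6: holds
  j=7: holds
  j=8: fails
Holds on [4,7], so largest k = 3.

3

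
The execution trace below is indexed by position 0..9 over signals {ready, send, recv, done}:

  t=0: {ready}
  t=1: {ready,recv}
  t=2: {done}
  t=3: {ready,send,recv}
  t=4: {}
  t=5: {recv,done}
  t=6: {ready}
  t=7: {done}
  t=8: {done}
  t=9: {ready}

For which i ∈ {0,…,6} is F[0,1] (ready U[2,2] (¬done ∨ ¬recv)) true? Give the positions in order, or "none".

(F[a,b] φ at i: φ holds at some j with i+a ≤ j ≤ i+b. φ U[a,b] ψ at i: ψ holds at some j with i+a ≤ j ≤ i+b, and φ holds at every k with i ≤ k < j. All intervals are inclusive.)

Evaluate at each i in [0,6]:
  i=0: ✓ (witness j=0)
  i=1: ✗ (none in [1,2])
  i=2: ✗ (none in [2,3])
  i=3: ✗ (none in [3,4])
  i=4: ✗ (none in [4,5])
  i=5: ✗ (none in [5,6])
  i=6: ✗ (none in [6,7])

0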